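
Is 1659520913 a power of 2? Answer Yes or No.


0b1100010111010100100011110010001. Multiple bits set => No

No


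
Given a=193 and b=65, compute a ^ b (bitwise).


193 ^ 65 = 128

128


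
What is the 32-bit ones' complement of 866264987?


866264987 ^ 4294967295 = 3428702308

3428702308


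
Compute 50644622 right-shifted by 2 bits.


0b11000001001100011010001110 >> 2 = 0b110000010011000110100011 = 12661155

12661155


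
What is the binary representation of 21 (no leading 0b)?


21 = 10101 in binary

10101


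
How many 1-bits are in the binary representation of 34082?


0b1000010100100010 has 5 set bits

5


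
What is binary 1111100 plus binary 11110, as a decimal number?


1111100 + 11110 = 10011010 = 154

154


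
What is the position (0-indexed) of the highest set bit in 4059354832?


0b11110001111101001101011011010000. Highest set bit at position 31

31


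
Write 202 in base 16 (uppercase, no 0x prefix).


202 = CA hex

CA


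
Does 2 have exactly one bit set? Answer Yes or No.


0b10. Only one bit set => Yes

Yes


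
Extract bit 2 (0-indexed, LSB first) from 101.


0b1100101, position 2 = 1

1


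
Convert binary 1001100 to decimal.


1001100 in decimal = 76

76


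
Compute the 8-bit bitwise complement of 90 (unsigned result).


~0b1011010 = 0b10100101 = 165 (8-bit unsigned)

165


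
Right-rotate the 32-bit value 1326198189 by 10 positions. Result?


Rotate 0b1001111000011000010110110101101 right by 10 (32-bit) = 0b1101011010100111100001100001011 = 1800651531

1800651531


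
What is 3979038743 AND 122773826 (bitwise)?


0b11101101001010110101000000010111 & 0b111010100010110000101000010 = 0b101000000010100000000000010 = 83968002

83968002


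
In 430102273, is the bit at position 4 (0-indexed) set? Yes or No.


0b11001101000101101011100000001, bit 4 = 0. No

No


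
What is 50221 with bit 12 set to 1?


50221 | (1 << 12) = 50221 | 4096 = 54317

54317


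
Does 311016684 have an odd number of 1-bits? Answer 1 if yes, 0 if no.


0b10010100010011011110011101100 has 15 ones => parity 1

1


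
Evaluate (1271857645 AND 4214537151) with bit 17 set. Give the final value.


Step 1: 1271857645 & 4214537151 = 1258553773
Step 2: 1258553773 | (1 << 17) = 1258553773 | 131072 = 1258684845

1258684845


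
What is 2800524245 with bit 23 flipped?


2800524245 ^ (1 << 23) = 2800524245 ^ 8388608 = 2792135637

2792135637


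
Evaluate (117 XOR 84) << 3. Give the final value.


Step 1: 117 ^ 84 = 33
Step 2: 33 << 3 = 264

264


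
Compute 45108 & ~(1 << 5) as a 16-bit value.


45108 & ~(1 << 5) = 45076

45076


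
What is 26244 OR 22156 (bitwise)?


0b110011010000100 | 0b101011010001100 = 0b111011010001100 = 30348

30348


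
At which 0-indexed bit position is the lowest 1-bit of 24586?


0b110000000001010. Lowest set bit at position 1

1


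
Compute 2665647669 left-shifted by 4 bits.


0b10011110111000101000111000110101 << 4 = 0b100111101110001010001110001101010000 = 42650362704

42650362704


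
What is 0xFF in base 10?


FF hex = 255 decimal

255


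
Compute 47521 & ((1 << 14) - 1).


47521 & 16383 = 14753

14753


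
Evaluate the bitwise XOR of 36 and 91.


0b100100 ^ 0b1011011 = 0b1111111 = 127

127


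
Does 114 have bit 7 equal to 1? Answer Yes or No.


0b1110010, bit 7 = 0. No

No


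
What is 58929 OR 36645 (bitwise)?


0b1110011000110001 | 0b1000111100100101 = 0b1110111100110101 = 61237

61237


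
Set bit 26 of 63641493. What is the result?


63641493 | (1 << 26) = 63641493 | 67108864 = 130750357

130750357


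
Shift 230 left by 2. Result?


0b11100110 << 2 = 0b1110011000 = 920

920


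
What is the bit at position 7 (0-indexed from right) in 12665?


0b11000101111001, position 7 = 0

0


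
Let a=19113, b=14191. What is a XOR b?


19113 ^ 14191 = 32198

32198


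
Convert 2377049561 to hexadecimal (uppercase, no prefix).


2377049561 = 8DAEE5D9 hex

8DAEE5D9


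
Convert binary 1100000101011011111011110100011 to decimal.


1100000101011011111011110100011 in decimal = 1622013859

1622013859


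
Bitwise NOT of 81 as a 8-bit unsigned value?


~0b1010001 = 0b10101110 = 174 (8-bit unsigned)

174


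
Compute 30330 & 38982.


0b111011001111010 & 0b1001100001000110 = 0b1000001000010 = 4162

4162


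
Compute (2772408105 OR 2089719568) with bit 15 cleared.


Step 1: 2772408105 | 2089719568 = 4257191737
Step 2: 4257191737 & ~(1 << 15) = 4257158969

4257158969


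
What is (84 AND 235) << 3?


Step 1: 84 & 235 = 64
Step 2: 64 << 3 = 512

512


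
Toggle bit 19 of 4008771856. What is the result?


4008771856 ^ (1 << 19) = 4008771856 ^ 524288 = 4009296144

4009296144


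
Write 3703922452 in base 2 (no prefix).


3703922452 = 11011100110001010101111100010100 in binary

11011100110001010101111100010100


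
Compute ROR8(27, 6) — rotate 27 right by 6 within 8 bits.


Rotate 0b11011 right by 6 (8-bit) = 0b1101100 = 108

108


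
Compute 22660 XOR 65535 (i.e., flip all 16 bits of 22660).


22660 ^ 65535 = 42875

42875


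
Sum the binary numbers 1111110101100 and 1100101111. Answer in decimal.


1111110101100 + 1100101111 = 10001011011011 = 8923

8923


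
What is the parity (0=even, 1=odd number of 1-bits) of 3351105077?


0b11000111101111011100111000110101 has 20 ones => parity 0

0


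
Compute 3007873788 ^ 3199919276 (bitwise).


0b10110011010010001000001011111100 ^ 0b10111110101110101110010010101100 = 0b1101111100100110011001010000 = 233989712

233989712


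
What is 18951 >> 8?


0b100101000000111 >> 8 = 0b1001010 = 74

74


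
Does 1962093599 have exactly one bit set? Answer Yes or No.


0b1110100111100110010110000011111. Multiple bits set => No

No


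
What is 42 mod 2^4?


42 & 15 = 10

10


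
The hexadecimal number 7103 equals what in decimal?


7103 hex = 28931 decimal

28931


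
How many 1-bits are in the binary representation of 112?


0b1110000 has 3 set bits

3


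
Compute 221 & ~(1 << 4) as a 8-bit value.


221 & ~(1 << 4) = 205

205


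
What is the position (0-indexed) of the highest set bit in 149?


0b10010101. Highest set bit at position 7

7


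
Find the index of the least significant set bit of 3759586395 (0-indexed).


0b11100000000101101011110001011011. Lowest set bit at position 0

0


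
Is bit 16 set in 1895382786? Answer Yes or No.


0b1110000111110010011111100000010, bit 16 = 1. Yes

Yes


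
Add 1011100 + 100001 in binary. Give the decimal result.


1011100 + 100001 = 1111101 = 125

125


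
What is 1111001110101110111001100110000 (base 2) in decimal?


1111001110101110111001100110000 in decimal = 2044162864

2044162864


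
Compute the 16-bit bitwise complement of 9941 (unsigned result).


~0b10011011010101 = 0b1101100100101010 = 55594 (16-bit unsigned)

55594


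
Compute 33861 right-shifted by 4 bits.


0b1000010001000101 >> 4 = 0b100001000100 = 2116

2116


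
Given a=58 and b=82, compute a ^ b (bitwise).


58 ^ 82 = 104

104


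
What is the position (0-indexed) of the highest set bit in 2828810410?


0b10101000100111000011100010101010. Highest set bit at position 31

31


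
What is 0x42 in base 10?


42 hex = 66 decimal

66


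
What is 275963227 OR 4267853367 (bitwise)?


0b10000011100101101110101011011 | 0b11111110011000100100011000110111 = 0b11111110011100101101111101111111 = 4268941183

4268941183


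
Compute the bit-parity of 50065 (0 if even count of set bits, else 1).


0b1100001110010001 has 7 ones => parity 1

1


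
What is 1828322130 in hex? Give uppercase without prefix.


1828322130 = 6CF9FB52 hex

6CF9FB52


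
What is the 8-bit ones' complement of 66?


66 ^ 255 = 189

189


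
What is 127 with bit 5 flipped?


127 ^ (1 << 5) = 127 ^ 32 = 95

95


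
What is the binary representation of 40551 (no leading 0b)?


40551 = 1001111001100111 in binary

1001111001100111


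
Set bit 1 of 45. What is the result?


45 | (1 << 1) = 45 | 2 = 47

47


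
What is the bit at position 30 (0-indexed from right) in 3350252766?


0b11000111101100001100110011011110, position 30 = 1

1


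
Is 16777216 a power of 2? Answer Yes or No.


0b1000000000000000000000000. Only one bit set => Yes

Yes


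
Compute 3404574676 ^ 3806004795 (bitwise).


0b11001010111011011010111111010100 ^ 0b11100010110110110000011000111011 = 0b101000001101101010100111101111 = 674671087

674671087


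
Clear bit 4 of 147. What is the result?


147 & ~(1 << 4) = 131

131


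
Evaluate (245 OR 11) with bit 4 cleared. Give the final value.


Step 1: 245 | 11 = 255
Step 2: 255 & ~(1 << 4) = 239

239


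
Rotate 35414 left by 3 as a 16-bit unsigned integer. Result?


Rotate 0b1000101001010110 left by 3 (16-bit) = 0b101001010110100 = 21172

21172


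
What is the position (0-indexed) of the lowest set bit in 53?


0b110101. Lowest set bit at position 0

0


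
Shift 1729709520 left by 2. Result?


0b1100111000110010100010111010000 << 2 = 0b110011100011001010001011101000000 = 6918838080

6918838080


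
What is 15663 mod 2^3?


15663 & 7 = 7

7


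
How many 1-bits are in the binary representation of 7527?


0b1110101100111 has 9 set bits

9


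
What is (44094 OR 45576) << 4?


Step 1: 44094 | 45576 = 48702
Step 2: 48702 << 4 = 779232

779232


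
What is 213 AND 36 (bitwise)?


0b11010101 & 0b100100 = 0b100 = 4

4


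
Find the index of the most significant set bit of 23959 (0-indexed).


0b101110110010111. Highest set bit at position 14

14


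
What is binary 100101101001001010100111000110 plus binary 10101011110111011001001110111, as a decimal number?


100101101001001010100111000110 + 10101011110111011001001110111 = 111011001000000101110000111101 = 991976509

991976509


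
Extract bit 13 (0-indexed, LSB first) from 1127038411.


0b1000011001011010011110111001011, position 13 = 1

1


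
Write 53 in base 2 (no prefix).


53 = 110101 in binary

110101


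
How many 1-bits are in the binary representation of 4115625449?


0b11110101010011110111010111101001 has 21 set bits

21


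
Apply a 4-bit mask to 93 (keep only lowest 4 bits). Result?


93 & 15 = 13

13


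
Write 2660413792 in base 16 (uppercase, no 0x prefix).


2660413792 = 9E92B160 hex

9E92B160


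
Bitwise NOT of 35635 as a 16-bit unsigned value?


~0b1000101100110011 = 0b111010011001100 = 29900 (16-bit unsigned)

29900


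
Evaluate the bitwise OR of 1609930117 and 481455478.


0b1011111111101011001010110000101 | 0b11100101100100110110101110110 = 0b1011111111101111111110111110111 = 1610087927

1610087927


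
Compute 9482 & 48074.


0b10010100001010 & 0b1011101111001010 = 0b10000100001010 = 8458

8458


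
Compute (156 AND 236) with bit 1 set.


Step 1: 156 & 236 = 140
Step 2: 140 | (1 << 1) = 140 | 2 = 142

142


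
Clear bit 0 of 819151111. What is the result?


819151111 & ~(1 << 0) = 819151110

819151110


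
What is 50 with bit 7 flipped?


50 ^ (1 << 7) = 50 ^ 128 = 178

178


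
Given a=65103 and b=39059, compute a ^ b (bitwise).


65103 ^ 39059 = 26332

26332


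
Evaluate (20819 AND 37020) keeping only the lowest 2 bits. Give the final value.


Step 1: 20819 & 37020 = 4112
Step 2: 4112 & 3 = 0

0


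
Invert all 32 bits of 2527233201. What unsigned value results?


2527233201 ^ 4294967295 = 1767734094

1767734094


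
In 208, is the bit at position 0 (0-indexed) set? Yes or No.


0b11010000, bit 0 = 0. No

No


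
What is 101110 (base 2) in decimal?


101110 in decimal = 46

46


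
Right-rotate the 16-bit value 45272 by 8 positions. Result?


Rotate 0b1011000011011000 right by 8 (16-bit) = 0b1101100010110000 = 55472

55472


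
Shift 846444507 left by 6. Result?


0b110010011100111011011111011011 << 6 = 0b110010011100111011011111011011000000 = 54172448448

54172448448


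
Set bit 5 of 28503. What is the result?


28503 | (1 << 5) = 28503 | 32 = 28535

28535


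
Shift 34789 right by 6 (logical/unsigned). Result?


0b1000011111100101 >> 6 = 0b1000011111 = 543

543


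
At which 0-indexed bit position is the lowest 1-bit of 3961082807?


0b11101100000110010101001110110111. Lowest set bit at position 0

0


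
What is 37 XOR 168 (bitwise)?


0b100101 ^ 0b10101000 = 0b10001101 = 141

141


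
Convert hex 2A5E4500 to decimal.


2A5E4500 hex = 710821120 decimal

710821120


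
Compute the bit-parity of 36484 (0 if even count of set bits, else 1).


0b1000111010000100 has 6 ones => parity 0

0


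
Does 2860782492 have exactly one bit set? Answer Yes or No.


0b10101010100001000001001110011100. Multiple bits set => No

No


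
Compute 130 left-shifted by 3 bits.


0b10000010 << 3 = 0b10000010000 = 1040

1040


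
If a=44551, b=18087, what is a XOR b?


44551 ^ 18087 = 59552

59552


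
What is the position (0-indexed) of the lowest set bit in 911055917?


0b110110010011011001110000101101. Lowest set bit at position 0

0


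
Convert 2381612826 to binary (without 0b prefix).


2381612826 = 10001101111101001000011100011010 in binary

10001101111101001000011100011010


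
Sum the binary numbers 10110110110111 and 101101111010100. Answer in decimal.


10110110110111 + 101101111010100 = 1000100110001011 = 35211

35211


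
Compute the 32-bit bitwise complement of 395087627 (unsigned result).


~0b10111100011001000111100001011 = 0b11101000011100110111000011110100 = 3899879668 (32-bit unsigned)

3899879668


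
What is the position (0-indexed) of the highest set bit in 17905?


0b100010111110001. Highest set bit at position 14

14


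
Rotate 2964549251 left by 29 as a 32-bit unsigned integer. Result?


Rotate 0b10110000101100110110111010000011 left by 29 (32-bit) = 0b1110110000101100110110111010000 = 1981181392

1981181392


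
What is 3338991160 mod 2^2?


3338991160 & 3 = 0

0


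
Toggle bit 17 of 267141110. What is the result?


267141110 ^ (1 << 17) = 267141110 ^ 131072 = 267272182

267272182


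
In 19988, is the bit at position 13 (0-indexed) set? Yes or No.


0b100111000010100, bit 13 = 0. No

No


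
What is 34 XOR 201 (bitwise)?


0b100010 ^ 0b11001001 = 0b11101011 = 235

235


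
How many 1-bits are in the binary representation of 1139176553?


0b1000011111001100111010001101001 has 16 set bits

16


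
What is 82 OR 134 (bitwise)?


0b1010010 | 0b10000110 = 0b11010110 = 214

214


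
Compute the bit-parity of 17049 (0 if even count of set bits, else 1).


0b100001010011001 has 6 ones => parity 0

0


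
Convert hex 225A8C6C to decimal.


225A8C6C hex = 576359532 decimal

576359532


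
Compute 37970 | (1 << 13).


37970 | (1 << 13) = 37970 | 8192 = 46162

46162


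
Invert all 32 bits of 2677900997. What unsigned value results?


2677900997 ^ 4294967295 = 1617066298

1617066298


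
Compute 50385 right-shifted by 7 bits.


0b1100010011010001 >> 7 = 0b110001001 = 393

393


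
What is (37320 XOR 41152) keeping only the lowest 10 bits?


Step 1: 37320 ^ 41152 = 12552
Step 2: 12552 & 1023 = 264

264


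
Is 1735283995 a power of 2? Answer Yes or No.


0b1100111011011100101010100011011. Multiple bits set => No

No


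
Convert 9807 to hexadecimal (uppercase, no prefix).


9807 = 264F hex

264F


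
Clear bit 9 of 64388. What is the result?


64388 & ~(1 << 9) = 63876

63876


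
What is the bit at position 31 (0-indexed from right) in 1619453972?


0b1100000100001101110100000010100, position 31 = 0

0


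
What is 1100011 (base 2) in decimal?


1100011 in decimal = 99

99


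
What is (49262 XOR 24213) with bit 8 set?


Step 1: 49262 ^ 24213 = 40699
Step 2: 40699 | (1 << 8) = 40699 | 256 = 40955

40955


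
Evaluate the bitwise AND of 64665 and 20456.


0b1111110010011001 & 0b100111111101000 = 0b100110010001000 = 19592

19592


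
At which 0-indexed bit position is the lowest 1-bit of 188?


0b10111100. Lowest set bit at position 2

2


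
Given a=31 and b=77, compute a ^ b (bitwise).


31 ^ 77 = 82

82


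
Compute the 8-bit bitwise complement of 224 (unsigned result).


~0b11100000 = 0b11111 = 31 (8-bit unsigned)

31


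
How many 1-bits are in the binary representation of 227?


0b11100011 has 5 set bits

5


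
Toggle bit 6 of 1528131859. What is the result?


1528131859 ^ (1 << 6) = 1528131859 ^ 64 = 1528131923

1528131923


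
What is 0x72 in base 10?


72 hex = 114 decimal

114


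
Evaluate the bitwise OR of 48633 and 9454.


0b1011110111111001 | 0b10010011101110 = 0b1011110111111111 = 48639

48639


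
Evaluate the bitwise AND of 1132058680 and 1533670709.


0b1000011011110011101100000111000 & 0b1011011011010011111010100110101 = 0b1000011011010011101000000110000 = 1131008048

1131008048


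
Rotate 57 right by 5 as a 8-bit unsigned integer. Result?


Rotate 0b111001 right by 5 (8-bit) = 0b11001001 = 201

201


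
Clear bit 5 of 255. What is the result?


255 & ~(1 << 5) = 223

223


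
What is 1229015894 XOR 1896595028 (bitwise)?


0b1001001010000010100101101010110 ^ 0b1110001000010111011111001010100 = 0b111000010010101111010100000010 = 944436482

944436482


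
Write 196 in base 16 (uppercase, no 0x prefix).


196 = C4 hex

C4


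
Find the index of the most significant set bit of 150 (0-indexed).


0b10010110. Highest set bit at position 7

7


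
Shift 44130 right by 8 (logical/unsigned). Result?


0b1010110001100010 >> 8 = 0b10101100 = 172

172


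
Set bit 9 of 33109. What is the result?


33109 | (1 << 9) = 33109 | 512 = 33621

33621


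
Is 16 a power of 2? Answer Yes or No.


0b10000. Only one bit set => Yes

Yes


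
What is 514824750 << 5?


0b11110101011111001101000101110 << 5 = 0b1111010101111100110100010111000000 = 16474392000

16474392000


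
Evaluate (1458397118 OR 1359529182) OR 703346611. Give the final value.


Step 1: 1458397118 | 1359529182 = 1475207166
Step 2: 1475207166 | 703346611 = 2146303999

2146303999


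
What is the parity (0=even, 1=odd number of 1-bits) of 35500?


0b1000101010101100 has 7 ones => parity 1

1


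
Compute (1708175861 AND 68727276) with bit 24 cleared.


Step 1: 1708175861 & 68727276 = 68202980
Step 2: 68202980 & ~(1 << 24) = 68202980

68202980


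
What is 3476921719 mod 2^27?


3476921719 & 134217727 = 121478519

121478519


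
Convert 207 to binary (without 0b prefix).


207 = 11001111 in binary

11001111


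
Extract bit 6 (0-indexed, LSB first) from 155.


0b10011011, position 6 = 0

0


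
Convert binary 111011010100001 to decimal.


111011010100001 in decimal = 30369

30369


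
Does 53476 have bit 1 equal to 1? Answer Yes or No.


0b1101000011100100, bit 1 = 0. No

No


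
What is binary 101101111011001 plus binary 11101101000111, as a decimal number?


101101111011001 + 11101101000111 = 1001011100100000 = 38688

38688


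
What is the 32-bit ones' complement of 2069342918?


2069342918 ^ 4294967295 = 2225624377

2225624377


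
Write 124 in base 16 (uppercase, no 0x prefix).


124 = 7C hex

7C


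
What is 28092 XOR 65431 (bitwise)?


0b110110110111100 ^ 0b1111111110010111 = 0b1001001000101011 = 37419

37419


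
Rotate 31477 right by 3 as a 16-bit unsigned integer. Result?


Rotate 0b111101011110101 right by 3 (16-bit) = 0b1010111101011110 = 44894

44894


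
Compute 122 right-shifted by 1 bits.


0b1111010 >> 1 = 0b111101 = 61

61


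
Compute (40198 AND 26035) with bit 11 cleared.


Step 1: 40198 & 26035 = 1282
Step 2: 1282 & ~(1 << 11) = 1282

1282


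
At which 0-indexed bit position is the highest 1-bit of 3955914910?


0b11101011110010100111100010011110. Highest set bit at position 31

31


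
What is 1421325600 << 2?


0b1010100101101111011010100100000 << 2 = 0b101010010110111101101010010000000 = 5685302400

5685302400


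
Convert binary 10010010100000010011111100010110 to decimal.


10010010100000010011111100010110 in decimal = 2457943830

2457943830


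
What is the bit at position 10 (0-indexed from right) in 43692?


0b1010101010101100, position 10 = 0

0


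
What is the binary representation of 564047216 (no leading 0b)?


564047216 = 100001100111101010110101110000 in binary

100001100111101010110101110000


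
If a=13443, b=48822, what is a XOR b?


13443 ^ 48822 = 35381

35381


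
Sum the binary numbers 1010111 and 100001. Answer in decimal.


1010111 + 100001 = 1111000 = 120

120


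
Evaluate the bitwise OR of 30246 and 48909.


0b111011000100110 | 0b1011111100001101 = 0b1111111100101111 = 65327

65327


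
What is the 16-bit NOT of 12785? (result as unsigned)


~0b11000111110001 = 0b1100111000001110 = 52750 (16-bit unsigned)

52750


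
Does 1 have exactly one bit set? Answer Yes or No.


0b1. Only one bit set => Yes

Yes


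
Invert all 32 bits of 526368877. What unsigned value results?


526368877 ^ 4294967295 = 3768598418

3768598418


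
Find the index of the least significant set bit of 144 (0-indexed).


0b10010000. Lowest set bit at position 4

4


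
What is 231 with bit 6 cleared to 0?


231 & ~(1 << 6) = 167

167


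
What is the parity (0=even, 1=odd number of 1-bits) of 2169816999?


0b10000001010101001100011110100111 has 15 ones => parity 1

1


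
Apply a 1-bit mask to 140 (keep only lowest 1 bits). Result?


140 & 1 = 0

0


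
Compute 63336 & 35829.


0b1111011101101000 & 0b1000101111110101 = 0b1000001101100000 = 33632

33632


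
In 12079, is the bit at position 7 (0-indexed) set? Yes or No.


0b10111100101111, bit 7 = 0. No

No


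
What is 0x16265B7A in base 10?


16265B7A hex = 371612538 decimal

371612538


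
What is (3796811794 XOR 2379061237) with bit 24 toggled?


Step 1: 3796811794 ^ 2379061237 = 1870878695
Step 2: 1870878695 ^ (1 << 24) = 1870878695 ^ 16777216 = 1854101479

1854101479


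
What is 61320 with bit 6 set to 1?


61320 | (1 << 6) = 61320 | 64 = 61384

61384


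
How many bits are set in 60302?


0b1110101110001110 has 10 set bits

10


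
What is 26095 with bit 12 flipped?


26095 ^ (1 << 12) = 26095 ^ 4096 = 30191

30191


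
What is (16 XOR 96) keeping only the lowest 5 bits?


Step 1: 16 ^ 96 = 112
Step 2: 112 & 31 = 16

16


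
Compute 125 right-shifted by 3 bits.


0b1111101 >> 3 = 0b1111 = 15

15


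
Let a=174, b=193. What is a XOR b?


174 ^ 193 = 111

111


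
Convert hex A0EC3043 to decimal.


A0EC3043 hex = 2699833411 decimal

2699833411


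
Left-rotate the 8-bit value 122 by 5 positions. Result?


Rotate 0b1111010 left by 5 (8-bit) = 0b1001111 = 79

79


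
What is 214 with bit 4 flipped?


214 ^ (1 << 4) = 214 ^ 16 = 198

198


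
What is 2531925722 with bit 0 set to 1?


2531925722 | (1 << 0) = 2531925722 | 1 = 2531925723

2531925723


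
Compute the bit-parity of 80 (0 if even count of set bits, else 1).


0b1010000 has 2 ones => parity 0

0


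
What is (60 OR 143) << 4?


Step 1: 60 | 143 = 191
Step 2: 191 << 4 = 3056

3056


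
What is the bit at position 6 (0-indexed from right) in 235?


0b11101011, position 6 = 1

1


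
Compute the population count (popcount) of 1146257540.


0b1000100010100101000000010000100 has 8 set bits

8


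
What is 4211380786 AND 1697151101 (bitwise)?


0b11111011000001001001001000110010 & 0b1100101001010000111100001111101 = 0b1100001000000000001000000110000 = 1627394096

1627394096


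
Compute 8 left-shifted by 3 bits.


0b1000 << 3 = 0b1000000 = 64

64


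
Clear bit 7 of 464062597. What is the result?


464062597 & ~(1 << 7) = 464062469

464062469


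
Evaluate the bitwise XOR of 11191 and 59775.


0b10101110110111 ^ 0b1110100101111111 = 0b1100001011001000 = 49864

49864


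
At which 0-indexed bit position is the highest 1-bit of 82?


0b1010010. Highest set bit at position 6

6


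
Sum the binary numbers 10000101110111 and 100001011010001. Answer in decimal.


10000101110111 + 100001011010001 = 110010001001000 = 25672

25672


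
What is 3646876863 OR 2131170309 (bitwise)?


0b11011001010111101110110010111111 | 0b1111111000001110001010000000101 = 0b11111111010111111111110010111111 = 4284480703

4284480703


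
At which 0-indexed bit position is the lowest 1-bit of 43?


0b101011. Lowest set bit at position 0

0


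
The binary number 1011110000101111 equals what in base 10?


1011110000101111 in decimal = 48175

48175


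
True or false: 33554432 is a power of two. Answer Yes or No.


0b10000000000000000000000000. Only one bit set => Yes

Yes


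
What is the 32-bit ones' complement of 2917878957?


2917878957 ^ 4294967295 = 1377088338

1377088338


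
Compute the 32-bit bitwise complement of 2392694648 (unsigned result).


~0b10001110100111011001111101111000 = 0b1110001011000100110000010000111 = 1902272647 (32-bit unsigned)

1902272647


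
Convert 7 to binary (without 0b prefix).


7 = 111 in binary

111


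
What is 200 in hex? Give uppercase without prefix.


200 = C8 hex

C8


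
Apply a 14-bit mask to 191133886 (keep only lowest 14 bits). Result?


191133886 & 16383 = 14526

14526


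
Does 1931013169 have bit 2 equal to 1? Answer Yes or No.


0b1110011000110001110110000110001, bit 2 = 0. No

No


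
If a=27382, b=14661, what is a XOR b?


27382 ^ 14661 = 21427

21427


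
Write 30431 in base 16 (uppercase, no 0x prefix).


30431 = 76DF hex

76DF


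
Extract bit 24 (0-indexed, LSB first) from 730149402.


0b101011100001010011001000011010, position 24 = 1

1


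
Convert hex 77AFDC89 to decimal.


77AFDC89 hex = 2008013961 decimal

2008013961


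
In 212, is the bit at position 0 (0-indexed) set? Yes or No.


0b11010100, bit 0 = 0. No

No


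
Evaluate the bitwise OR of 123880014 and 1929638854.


0b111011000100100001001001110 | 0b1110011000000111111001111000110 = 0b1110111011000111111001111001110 = 2003039182

2003039182


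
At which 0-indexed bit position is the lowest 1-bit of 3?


0b11. Lowest set bit at position 0

0


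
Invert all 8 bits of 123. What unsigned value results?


123 ^ 255 = 132

132


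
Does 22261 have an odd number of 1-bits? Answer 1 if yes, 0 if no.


0b101011011110101 has 10 ones => parity 0

0


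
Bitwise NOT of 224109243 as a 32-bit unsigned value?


~0b1101010110111010001010111011 = 0b11110010101001000101110101000100 = 4070858052 (32-bit unsigned)

4070858052


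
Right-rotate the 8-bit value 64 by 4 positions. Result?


Rotate 0b1000000 right by 4 (8-bit) = 0b100 = 4

4


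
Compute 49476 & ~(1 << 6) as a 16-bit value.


49476 & ~(1 << 6) = 49412

49412


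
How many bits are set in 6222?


0b1100001001110 has 6 set bits

6


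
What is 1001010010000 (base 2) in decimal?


1001010010000 in decimal = 4752

4752


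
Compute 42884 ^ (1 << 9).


42884 ^ (1 << 9) = 42884 ^ 512 = 42372

42372


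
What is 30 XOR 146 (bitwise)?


0b11110 ^ 0b10010010 = 0b10001100 = 140

140


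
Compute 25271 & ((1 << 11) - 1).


25271 & 2047 = 695

695


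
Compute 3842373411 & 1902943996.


0b11100101000001011111011100100011 & 0b1110001011011001001111011111100 = 0b1100001000001001001011000100000 = 1627690528

1627690528


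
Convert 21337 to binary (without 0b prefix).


21337 = 101001101011001 in binary

101001101011001


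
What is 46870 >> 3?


0b1011011100010110 >> 3 = 0b1011011100010 = 5858

5858


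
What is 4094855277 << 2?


0b11110100000100101000100001101101 << 2 = 0b1111010000010010100010000110110100 = 16379421108

16379421108


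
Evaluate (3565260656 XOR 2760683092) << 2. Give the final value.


Step 1: 3565260656 ^ 2760683092 = 1879908644
Step 2: 1879908644 << 2 = 7519634576

7519634576


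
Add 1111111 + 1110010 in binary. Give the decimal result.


1111111 + 1110010 = 11110001 = 241

241


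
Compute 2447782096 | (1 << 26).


2447782096 | (1 << 26) = 2447782096 | 67108864 = 2514890960

2514890960


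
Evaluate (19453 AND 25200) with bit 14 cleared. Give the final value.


Step 1: 19453 & 25200 = 17008
Step 2: 17008 & ~(1 << 14) = 624

624


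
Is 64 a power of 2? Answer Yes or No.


0b1000000. Only one bit set => Yes

Yes


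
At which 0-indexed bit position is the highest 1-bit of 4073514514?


0b11110010110011001110011000010010. Highest set bit at position 31

31


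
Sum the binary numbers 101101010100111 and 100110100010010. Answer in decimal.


101101010100111 + 100110100010010 = 1010011110111001 = 42937

42937


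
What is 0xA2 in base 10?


A2 hex = 162 decimal

162


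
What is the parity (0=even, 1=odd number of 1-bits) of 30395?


0b111011010111011 has 11 ones => parity 1

1


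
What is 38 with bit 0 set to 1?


38 | (1 << 0) = 38 | 1 = 39

39


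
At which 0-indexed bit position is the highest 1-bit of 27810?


0b110110010100010. Highest set bit at position 14

14


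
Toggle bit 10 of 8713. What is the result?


8713 ^ (1 << 10) = 8713 ^ 1024 = 9737

9737


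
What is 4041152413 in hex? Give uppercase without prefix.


4041152413 = F0DF179D hex

F0DF179D


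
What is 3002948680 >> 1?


0b10110010111111010101110001001000 >> 1 = 0b1011001011111101010111000100100 = 1501474340

1501474340


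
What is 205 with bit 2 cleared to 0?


205 & ~(1 << 2) = 201

201


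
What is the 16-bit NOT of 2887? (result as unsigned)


~0b101101000111 = 0b1111010010111000 = 62648 (16-bit unsigned)

62648


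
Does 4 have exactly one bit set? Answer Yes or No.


0b100. Only one bit set => Yes

Yes


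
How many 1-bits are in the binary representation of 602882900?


0b100011111011110100001101010100 has 16 set bits

16


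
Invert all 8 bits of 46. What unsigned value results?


46 ^ 255 = 209

209


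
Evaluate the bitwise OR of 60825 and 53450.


0b1110110110011001 | 0b1101000011001010 = 0b1111110111011011 = 64987

64987


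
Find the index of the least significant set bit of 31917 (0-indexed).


0b111110010101101. Lowest set bit at position 0

0


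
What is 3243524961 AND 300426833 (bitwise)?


0b11000001010101000100001101100001 & 0b10001111010000010011001010001 = 0b1010000000000001001000001 = 20972097

20972097


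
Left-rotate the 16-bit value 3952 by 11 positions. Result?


Rotate 0b111101110000 left by 11 (16-bit) = 0b1000000001111011 = 32891

32891


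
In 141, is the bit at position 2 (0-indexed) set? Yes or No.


0b10001101, bit 2 = 1. Yes

Yes


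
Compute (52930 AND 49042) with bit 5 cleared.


Step 1: 52930 & 49042 = 36482
Step 2: 36482 & ~(1 << 5) = 36482

36482


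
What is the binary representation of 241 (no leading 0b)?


241 = 11110001 in binary

11110001


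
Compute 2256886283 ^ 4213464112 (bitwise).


0b10000110100001010101101000001011 ^ 0b11111011001001000101110000110000 = 0b1111101101000010000011000111011 = 2107704891

2107704891


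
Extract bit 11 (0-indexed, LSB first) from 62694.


0b1111010011100110, position 11 = 0

0


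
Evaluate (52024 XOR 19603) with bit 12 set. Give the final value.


Step 1: 52024 ^ 19603 = 34731
Step 2: 34731 | (1 << 12) = 34731 | 4096 = 38827

38827


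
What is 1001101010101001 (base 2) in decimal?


1001101010101001 in decimal = 39593

39593


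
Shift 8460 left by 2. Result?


0b10000100001100 << 2 = 0b1000010000110000 = 33840

33840


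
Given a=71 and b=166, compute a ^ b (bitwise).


71 ^ 166 = 225

225


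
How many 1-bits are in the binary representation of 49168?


0b1100000000010000 has 3 set bits

3


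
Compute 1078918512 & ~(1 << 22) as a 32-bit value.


1078918512 & ~(1 << 22) = 1074724208

1074724208


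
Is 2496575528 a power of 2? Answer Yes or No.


0b10010100110011101011100000101000. Multiple bits set => No

No


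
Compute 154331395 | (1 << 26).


154331395 | (1 << 26) = 154331395 | 67108864 = 221440259

221440259


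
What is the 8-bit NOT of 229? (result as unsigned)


~0b11100101 = 0b11010 = 26 (8-bit unsigned)

26


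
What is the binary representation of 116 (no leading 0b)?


116 = 1110100 in binary

1110100


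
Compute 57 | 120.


0b111001 | 0b1111000 = 0b1111001 = 121

121


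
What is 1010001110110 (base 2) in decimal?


1010001110110 in decimal = 5238

5238


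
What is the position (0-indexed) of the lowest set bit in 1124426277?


0b1000011000001010110001000100101. Lowest set bit at position 0

0


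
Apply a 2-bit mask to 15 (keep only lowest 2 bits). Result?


15 & 3 = 3

3


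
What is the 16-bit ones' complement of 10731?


10731 ^ 65535 = 54804

54804


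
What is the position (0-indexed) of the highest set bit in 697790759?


0b101001100101110111000100100111. Highest set bit at position 29

29


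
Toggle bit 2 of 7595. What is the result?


7595 ^ (1 << 2) = 7595 ^ 4 = 7599

7599


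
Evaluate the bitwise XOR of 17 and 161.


0b10001 ^ 0b10100001 = 0b10110000 = 176

176


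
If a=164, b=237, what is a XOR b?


164 ^ 237 = 73

73


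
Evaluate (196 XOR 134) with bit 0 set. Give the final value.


Step 1: 196 ^ 134 = 66
Step 2: 66 | (1 << 0) = 66 | 1 = 67

67


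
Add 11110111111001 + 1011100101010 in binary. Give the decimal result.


11110111111001 + 1011100101010 = 101010100100011 = 21795

21795


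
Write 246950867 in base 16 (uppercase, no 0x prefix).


246950867 = EB82BD3 hex

EB82BD3


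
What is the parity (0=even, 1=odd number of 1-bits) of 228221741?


0b1101100110100110001100101101 has 15 ones => parity 1

1


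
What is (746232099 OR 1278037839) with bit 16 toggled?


Step 1: 746232099 | 1278037839 = 1820319599
Step 2: 1820319599 ^ (1 << 16) = 1820319599 ^ 65536 = 1820254063

1820254063


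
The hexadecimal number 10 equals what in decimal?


10 hex = 16 decimal

16


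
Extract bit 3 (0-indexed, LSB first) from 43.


0b101011, position 3 = 1

1


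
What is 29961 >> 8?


0b111010100001001 >> 8 = 0b1110101 = 117

117


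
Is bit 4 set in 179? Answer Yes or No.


0b10110011, bit 4 = 1. Yes

Yes


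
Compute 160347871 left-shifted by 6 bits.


0b1001100011101011011011011111 << 6 = 0b1001100011101011011011011111000000 = 10262263744

10262263744


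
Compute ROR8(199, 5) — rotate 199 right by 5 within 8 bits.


Rotate 0b11000111 right by 5 (8-bit) = 0b111110 = 62

62


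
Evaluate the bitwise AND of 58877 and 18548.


0b1110010111111101 & 0b100100001110100 = 0b100000001110100 = 16500

16500


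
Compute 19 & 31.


0b10011 & 0b11111 = 0b10011 = 19

19


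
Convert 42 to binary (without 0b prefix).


42 = 101010 in binary

101010


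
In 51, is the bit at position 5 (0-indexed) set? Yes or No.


0b110011, bit 5 = 1. Yes

Yes


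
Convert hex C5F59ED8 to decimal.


C5F59ED8 hex = 3321208536 decimal

3321208536


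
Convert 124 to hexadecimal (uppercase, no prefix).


124 = 7C hex

7C


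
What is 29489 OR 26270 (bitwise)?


0b111001100110001 | 0b110011010011110 = 0b111011110111111 = 30655

30655


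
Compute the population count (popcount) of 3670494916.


0b11011010110001110100111011000100 has 17 set bits

17


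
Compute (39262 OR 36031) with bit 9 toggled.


Step 1: 39262 | 36031 = 40447
Step 2: 40447 ^ (1 << 9) = 40447 ^ 512 = 40959

40959


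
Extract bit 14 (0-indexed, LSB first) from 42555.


0b1010011000111011, position 14 = 0

0


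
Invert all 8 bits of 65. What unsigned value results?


65 ^ 255 = 190

190


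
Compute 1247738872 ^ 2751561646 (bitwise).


0b1001010010111101111101111111000 ^ 0b10100100000000010111111110101110 = 0b11101110010111111000010001010110 = 3999237206

3999237206


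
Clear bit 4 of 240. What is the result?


240 & ~(1 << 4) = 224

224


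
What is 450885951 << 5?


0b11010110111111111100100111111 << 5 = 0b1101011011111111110010011111100000 = 14428350432

14428350432


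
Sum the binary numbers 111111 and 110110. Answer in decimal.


111111 + 110110 = 1110101 = 117

117


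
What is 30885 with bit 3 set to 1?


30885 | (1 << 3) = 30885 | 8 = 30893

30893


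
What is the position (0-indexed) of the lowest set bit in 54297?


0b1101010000011001. Lowest set bit at position 0

0


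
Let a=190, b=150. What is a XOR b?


190 ^ 150 = 40

40


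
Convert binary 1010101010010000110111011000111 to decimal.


1010101010010000110111011000111 in decimal = 1430810311

1430810311


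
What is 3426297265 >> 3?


0b11001100001110010010010110110001 >> 3 = 0b11001100001110010010010110110 = 428287158

428287158


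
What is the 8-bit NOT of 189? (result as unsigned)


~0b10111101 = 0b1000010 = 66 (8-bit unsigned)

66


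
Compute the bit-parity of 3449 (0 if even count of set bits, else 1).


0b110101111001 has 8 ones => parity 0

0


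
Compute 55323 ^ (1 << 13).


55323 ^ (1 << 13) = 55323 ^ 8192 = 63515

63515


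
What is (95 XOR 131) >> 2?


Step 1: 95 ^ 131 = 220
Step 2: 220 >> 2 = 55

55


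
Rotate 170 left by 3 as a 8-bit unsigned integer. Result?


Rotate 0b10101010 left by 3 (8-bit) = 0b1010101 = 85

85


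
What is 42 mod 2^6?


42 & 63 = 42

42


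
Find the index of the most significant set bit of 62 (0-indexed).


0b111110. Highest set bit at position 5

5


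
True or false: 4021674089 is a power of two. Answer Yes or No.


0b11101111101101011110000001101001. Multiple bits set => No

No


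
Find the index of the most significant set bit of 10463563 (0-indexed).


0b100111111010100101001011. Highest set bit at position 23

23


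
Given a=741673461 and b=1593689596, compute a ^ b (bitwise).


741673461 ^ 1593689596 = 1925762057

1925762057


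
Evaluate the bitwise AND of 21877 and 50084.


0b101010101110101 & 0b1100001110100100 = 0b100000100100100 = 16676

16676


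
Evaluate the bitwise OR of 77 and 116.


0b1001101 | 0b1110100 = 0b1111101 = 125

125


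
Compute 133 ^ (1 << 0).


133 ^ (1 << 0) = 133 ^ 1 = 132

132


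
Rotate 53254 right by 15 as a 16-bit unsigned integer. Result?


Rotate 0b1101000000000110 right by 15 (16-bit) = 0b1010000000001101 = 40973

40973


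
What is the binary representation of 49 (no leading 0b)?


49 = 110001 in binary

110001
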